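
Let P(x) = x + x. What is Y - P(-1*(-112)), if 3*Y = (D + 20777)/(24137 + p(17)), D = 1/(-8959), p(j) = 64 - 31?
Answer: -72664043509/324808545 ≈ -223.71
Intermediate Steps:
p(j) = 33
P(x) = 2*x
D = -1/8959 ≈ -0.00011162
Y = 93070571/324808545 (Y = ((-1/8959 + 20777)/(24137 + 33))/3 = ((186141142/8959)/24170)/3 = ((186141142/8959)*(1/24170))/3 = (⅓)*(93070571/108269515) = 93070571/324808545 ≈ 0.28654)
Y - P(-1*(-112)) = 93070571/324808545 - 2*(-1*(-112)) = 93070571/324808545 - 2*112 = 93070571/324808545 - 1*224 = 93070571/324808545 - 224 = -72664043509/324808545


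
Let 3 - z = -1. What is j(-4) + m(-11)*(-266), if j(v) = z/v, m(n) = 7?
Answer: -1863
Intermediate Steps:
z = 4 (z = 3 - 1*(-1) = 3 + 1 = 4)
j(v) = 4/v
j(-4) + m(-11)*(-266) = 4/(-4) + 7*(-266) = 4*(-¼) - 1862 = -1 - 1862 = -1863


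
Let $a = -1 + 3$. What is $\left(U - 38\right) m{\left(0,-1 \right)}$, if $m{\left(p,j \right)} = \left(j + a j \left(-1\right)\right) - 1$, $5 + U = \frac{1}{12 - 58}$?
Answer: $0$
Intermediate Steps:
$a = 2$
$U = - \frac{231}{46}$ ($U = -5 + \frac{1}{12 - 58} = -5 + \frac{1}{-46} = -5 - \frac{1}{46} = - \frac{231}{46} \approx -5.0217$)
$m{\left(p,j \right)} = -1 - j$ ($m{\left(p,j \right)} = \left(j + 2 j \left(-1\right)\right) - 1 = \left(j - 2 j\right) - 1 = - j - 1 = -1 - j$)
$\left(U - 38\right) m{\left(0,-1 \right)} = \left(- \frac{231}{46} - 38\right) \left(-1 - -1\right) = - \frac{1979 \left(-1 + 1\right)}{46} = \left(- \frac{1979}{46}\right) 0 = 0$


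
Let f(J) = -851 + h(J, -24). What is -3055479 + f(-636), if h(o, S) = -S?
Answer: -3056306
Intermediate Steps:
f(J) = -827 (f(J) = -851 - 1*(-24) = -851 + 24 = -827)
-3055479 + f(-636) = -3055479 - 827 = -3056306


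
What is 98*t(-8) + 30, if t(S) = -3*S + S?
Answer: 1598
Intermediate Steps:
t(S) = -2*S
98*t(-8) + 30 = 98*(-2*(-8)) + 30 = 98*16 + 30 = 1568 + 30 = 1598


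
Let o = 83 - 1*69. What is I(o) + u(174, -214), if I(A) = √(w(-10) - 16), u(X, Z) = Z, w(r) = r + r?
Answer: -214 + 6*I ≈ -214.0 + 6.0*I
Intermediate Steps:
w(r) = 2*r
o = 14 (o = 83 - 69 = 14)
I(A) = 6*I (I(A) = √(2*(-10) - 16) = √(-20 - 16) = √(-36) = 6*I)
I(o) + u(174, -214) = 6*I - 214 = -214 + 6*I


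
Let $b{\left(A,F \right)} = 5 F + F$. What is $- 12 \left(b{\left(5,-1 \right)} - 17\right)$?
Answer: $276$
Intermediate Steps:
$b{\left(A,F \right)} = 6 F$
$- 12 \left(b{\left(5,-1 \right)} - 17\right) = - 12 \left(6 \left(-1\right) - 17\right) = - 12 \left(-6 - 17\right) = \left(-12\right) \left(-23\right) = 276$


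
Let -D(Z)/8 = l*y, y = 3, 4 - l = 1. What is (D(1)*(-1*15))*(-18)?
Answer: -19440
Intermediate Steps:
l = 3 (l = 4 - 1*1 = 4 - 1 = 3)
D(Z) = -72 (D(Z) = -24*3 = -8*9 = -72)
(D(1)*(-1*15))*(-18) = -(-72)*15*(-18) = -72*(-15)*(-18) = 1080*(-18) = -19440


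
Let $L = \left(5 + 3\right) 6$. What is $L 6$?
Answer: $288$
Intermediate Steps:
$L = 48$ ($L = 8 \cdot 6 = 48$)
$L 6 = 48 \cdot 6 = 288$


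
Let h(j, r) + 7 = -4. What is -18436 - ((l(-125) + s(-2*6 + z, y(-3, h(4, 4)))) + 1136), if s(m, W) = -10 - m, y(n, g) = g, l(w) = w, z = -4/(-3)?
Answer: -58343/3 ≈ -19448.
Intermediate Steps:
z = 4/3 (z = -4*(-1/3) = 4/3 ≈ 1.3333)
h(j, r) = -11 (h(j, r) = -7 - 4 = -11)
-18436 - ((l(-125) + s(-2*6 + z, y(-3, h(4, 4)))) + 1136) = -18436 - ((-125 + (-10 - (-2*6 + 4/3))) + 1136) = -18436 - ((-125 + (-10 - (-12 + 4/3))) + 1136) = -18436 - ((-125 + (-10 - 1*(-32/3))) + 1136) = -18436 - ((-125 + (-10 + 32/3)) + 1136) = -18436 - ((-125 + 2/3) + 1136) = -18436 - (-373/3 + 1136) = -18436 - 1*3035/3 = -18436 - 3035/3 = -58343/3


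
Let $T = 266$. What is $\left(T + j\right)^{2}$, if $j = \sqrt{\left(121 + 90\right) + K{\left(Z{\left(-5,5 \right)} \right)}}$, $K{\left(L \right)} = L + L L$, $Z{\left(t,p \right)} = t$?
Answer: $\left(266 + \sqrt{231}\right)^{2} \approx 79073.0$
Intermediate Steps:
$K{\left(L \right)} = L + L^{2}$
$j = \sqrt{231}$ ($j = \sqrt{\left(121 + 90\right) - 5 \left(1 - 5\right)} = \sqrt{211 - -20} = \sqrt{211 + 20} = \sqrt{231} \approx 15.199$)
$\left(T + j\right)^{2} = \left(266 + \sqrt{231}\right)^{2}$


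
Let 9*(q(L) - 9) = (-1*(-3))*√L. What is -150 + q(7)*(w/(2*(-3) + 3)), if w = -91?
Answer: 123 + 91*√7/9 ≈ 149.75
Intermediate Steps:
q(L) = 9 + √L/3 (q(L) = 9 + ((-1*(-3))*√L)/9 = 9 + (3*√L)/9 = 9 + √L/3)
-150 + q(7)*(w/(2*(-3) + 3)) = -150 + (9 + √7/3)*(-91/(2*(-3) + 3)) = -150 + (9 + √7/3)*(-91/(-6 + 3)) = -150 + (9 + √7/3)*(-91/(-3)) = -150 + (9 + √7/3)*(-91*(-⅓)) = -150 + (9 + √7/3)*(91/3) = -150 + (273 + 91*√7/9) = 123 + 91*√7/9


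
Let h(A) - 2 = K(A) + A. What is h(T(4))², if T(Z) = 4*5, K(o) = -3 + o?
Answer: 1521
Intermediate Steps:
T(Z) = 20
h(A) = -1 + 2*A (h(A) = 2 + ((-3 + A) + A) = 2 + (-3 + 2*A) = -1 + 2*A)
h(T(4))² = (-1 + 2*20)² = (-1 + 40)² = 39² = 1521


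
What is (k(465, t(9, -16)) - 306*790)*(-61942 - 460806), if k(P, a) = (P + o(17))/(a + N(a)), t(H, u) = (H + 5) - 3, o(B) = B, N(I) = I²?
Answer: 4170117359026/33 ≈ 1.2637e+11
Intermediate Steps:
t(H, u) = 2 + H (t(H, u) = (5 + H) - 3 = 2 + H)
k(P, a) = (17 + P)/(a + a²) (k(P, a) = (P + 17)/(a + a²) = (17 + P)/(a + a²))
(k(465, t(9, -16)) - 306*790)*(-61942 - 460806) = ((17 + 465)/((2 + 9)*(1 + (2 + 9))) - 306*790)*(-61942 - 460806) = (482/(11*(1 + 11)) - 241740)*(-522748) = ((1/11)*482/12 - 241740)*(-522748) = ((1/11)*(1/12)*482 - 241740)*(-522748) = (241/66 - 241740)*(-522748) = -15954599/66*(-522748) = 4170117359026/33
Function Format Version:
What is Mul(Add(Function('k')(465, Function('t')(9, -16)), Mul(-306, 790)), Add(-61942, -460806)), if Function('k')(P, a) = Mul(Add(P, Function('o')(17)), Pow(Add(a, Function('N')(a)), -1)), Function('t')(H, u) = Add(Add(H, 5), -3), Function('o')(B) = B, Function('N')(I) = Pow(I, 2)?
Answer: Rational(4170117359026, 33) ≈ 1.2637e+11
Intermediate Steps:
Function('t')(H, u) = Add(2, H) (Function('t')(H, u) = Add(Add(5, H), -3) = Add(2, H))
Function('k')(P, a) = Mul(Pow(Add(a, Pow(a, 2)), -1), Add(17, P)) (Function('k')(P, a) = Mul(Add(P, 17), Pow(Add(a, Pow(a, 2)), -1)) = Mul(Add(17, P), Pow(Add(a, Pow(a, 2)), -1)) = Mul(Pow(Add(a, Pow(a, 2)), -1), Add(17, P)))
Mul(Add(Function('k')(465, Function('t')(9, -16)), Mul(-306, 790)), Add(-61942, -460806)) = Mul(Add(Mul(Pow(Add(2, 9), -1), Pow(Add(1, Add(2, 9)), -1), Add(17, 465)), Mul(-306, 790)), Add(-61942, -460806)) = Mul(Add(Mul(Pow(11, -1), Pow(Add(1, 11), -1), 482), -241740), -522748) = Mul(Add(Mul(Rational(1, 11), Pow(12, -1), 482), -241740), -522748) = Mul(Add(Mul(Rational(1, 11), Rational(1, 12), 482), -241740), -522748) = Mul(Add(Rational(241, 66), -241740), -522748) = Mul(Rational(-15954599, 66), -522748) = Rational(4170117359026, 33)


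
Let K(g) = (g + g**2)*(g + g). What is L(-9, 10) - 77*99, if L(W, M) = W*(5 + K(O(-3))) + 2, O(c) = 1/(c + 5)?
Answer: -30691/4 ≈ -7672.8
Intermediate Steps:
O(c) = 1/(5 + c)
K(g) = 2*g*(g + g**2) (K(g) = (g + g**2)*(2*g) = 2*g*(g + g**2))
L(W, M) = 2 + 23*W/4 (L(W, M) = W*(5 + 2*(1/(5 - 3))**2*(1 + 1/(5 - 3))) + 2 = W*(5 + 2*(1/2)**2*(1 + 1/2)) + 2 = W*(5 + 2*(1/4)*(3/2)) + 2 = W*(5 + 3/4) + 2 = W*(23/4) + 2 = 23*W/4 + 2 = 2 + 23*W/4)
L(-9, 10) - 77*99 = (2 + (23/4)*(-9)) - 77*99 = (2 - 207/4) - 7623 = -199/4 - 7623 = -30691/4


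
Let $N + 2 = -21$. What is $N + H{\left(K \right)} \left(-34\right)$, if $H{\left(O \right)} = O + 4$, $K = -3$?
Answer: $-57$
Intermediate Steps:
$N = -23$ ($N = -2 - 21 = -23$)
$H{\left(O \right)} = 4 + O$
$N + H{\left(K \right)} \left(-34\right) = -23 + \left(4 - 3\right) \left(-34\right) = -23 + 1 \left(-34\right) = -23 - 34 = -57$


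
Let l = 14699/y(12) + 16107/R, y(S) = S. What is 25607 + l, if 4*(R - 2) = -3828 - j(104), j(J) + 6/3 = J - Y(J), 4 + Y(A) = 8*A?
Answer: 5469463/204 ≈ 26811.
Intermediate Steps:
Y(A) = -4 + 8*A
j(J) = 2 - 7*J (j(J) = -2 + (J - (-4 + 8*J)) = -2 + (J + (4 - 8*J)) = -2 + (4 - 7*J) = 2 - 7*J)
R = -1547/2 (R = 2 + (-3828 - (2 - 7*104))/4 = 2 + (-3828 - (2 - 728))/4 = 2 + (-3828 - 1*(-726))/4 = 2 + (-3828 + 726)/4 = 2 + (1/4)*(-3102) = 2 - 1551/2 = -1547/2 ≈ -773.50)
l = 245635/204 (l = 14699/12 + 16107/(-1547/2) = 14699*(1/12) + 16107*(-2/1547) = 14699/12 - 354/17 = 245635/204 ≈ 1204.1)
25607 + l = 25607 + 245635/204 = 5469463/204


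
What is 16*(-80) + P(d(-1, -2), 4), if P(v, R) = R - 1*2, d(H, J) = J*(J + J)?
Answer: -1278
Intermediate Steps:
d(H, J) = 2*J² (d(H, J) = J*(2*J) = 2*J²)
P(v, R) = -2 + R (P(v, R) = R - 2 = -2 + R)
16*(-80) + P(d(-1, -2), 4) = 16*(-80) + (-2 + 4) = -1280 + 2 = -1278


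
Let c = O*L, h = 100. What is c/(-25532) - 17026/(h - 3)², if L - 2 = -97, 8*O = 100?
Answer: -847069289/480461176 ≈ -1.7630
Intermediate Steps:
O = 25/2 (O = (⅛)*100 = 25/2 ≈ 12.500)
L = -95 (L = 2 - 97 = -95)
c = -2375/2 (c = (25/2)*(-95) = -2375/2 ≈ -1187.5)
c/(-25532) - 17026/(h - 3)² = -2375/2/(-25532) - 17026/(100 - 3)² = -2375/2*(-1/25532) - 17026/(97²) = 2375/51064 - 17026/9409 = -847069289/480461176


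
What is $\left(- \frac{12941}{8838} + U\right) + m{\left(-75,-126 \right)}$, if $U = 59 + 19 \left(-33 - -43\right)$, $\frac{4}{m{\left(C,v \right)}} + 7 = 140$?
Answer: $\frac{291002245}{1175454} \approx 247.57$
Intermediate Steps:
$m{\left(C,v \right)} = \frac{4}{133}$ ($m{\left(C,v \right)} = \frac{4}{-7 + 140} = \frac{4}{133}$)
$U = 249$ ($U = 59 + 19 \left(-33 + 43\right) = 59 + 19 \cdot 10 = 59 + 190 = 249$)
$\left(- \frac{12941}{8838} + U\right) + m{\left(-75,-126 \right)} = \left(- \frac{12941}{8838} + 249\right) + \frac{4}{133} = \frac{2187721}{8838} + \frac{4}{133} = \frac{291002245}{1175454}$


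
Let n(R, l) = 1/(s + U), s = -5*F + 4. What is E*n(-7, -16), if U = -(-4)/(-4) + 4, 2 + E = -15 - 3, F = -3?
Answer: -10/11 ≈ -0.90909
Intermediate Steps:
s = 19 (s = -5*(-3) + 4 = 15 + 4 = 19)
E = -20 (E = -2 + (-15 - 3) = -2 - 18 = -20)
U = 3 (U = -(-4)*(-1)/4 + 4 = -2*½ + 4 = -1 + 4 = 3)
n(R, l) = 1/22 (n(R, l) = 1/(19 + 3) = 1/22)
E*n(-7, -16) = -20*1/22 = -10/11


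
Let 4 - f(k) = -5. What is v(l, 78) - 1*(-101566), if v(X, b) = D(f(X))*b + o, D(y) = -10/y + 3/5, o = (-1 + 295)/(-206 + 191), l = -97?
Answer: 1522598/15 ≈ 1.0151e+5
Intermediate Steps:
f(k) = 9 (f(k) = 4 - 1*(-5) = 4 + 5 = 9)
o = -98/5 (o = 294/(-15) = 294*(-1/15) = -98/5 ≈ -19.600)
D(y) = 3/5 - 10/y (D(y) = -10/y + 3*(1/5) = -10/y + 3/5 = 3/5 - 10/y)
v(X, b) = -98/5 - 23*b/45 (v(X, b) = (3/5 - 10/9)*b - 98/5 = -23*b/45 - 98/5 = -98/5 - 23*b/45)
v(l, 78) - 1*(-101566) = (-98/5 - 23/45*78) - 1*(-101566) = (-98/5 - 598/15) + 101566 = -892/15 + 101566 = 1522598/15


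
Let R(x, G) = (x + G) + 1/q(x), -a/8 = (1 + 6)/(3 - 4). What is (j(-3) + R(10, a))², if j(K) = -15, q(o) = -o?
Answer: 259081/100 ≈ 2590.8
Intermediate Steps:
a = 56 (a = -8*(1 + 6)/(3 - 4) = -56/(-1) = -56*(-1) = -8*(-7) = 56)
R(x, G) = G + x - 1/x (R(x, G) = (x + G) + 1/(-x) = (G + x) - 1/x = G + x - 1/x)
(j(-3) + R(10, a))² = (-15 + (56 + 10 - 1/10))² = (-15 + (56 + 10 - 1*⅒))² = (-15 + (56 + 10 - ⅒))² = (-15 + 659/10)² = (509/10)² = 259081/100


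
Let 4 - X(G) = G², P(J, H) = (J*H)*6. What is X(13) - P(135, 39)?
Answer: -31755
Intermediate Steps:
P(J, H) = 6*H*J (P(J, H) = (H*J)*6 = 6*H*J)
X(G) = 4 - G²
X(13) - P(135, 39) = (4 - 1*13²) - 6*39*135 = (4 - 1*169) - 1*31590 = (4 - 169) - 31590 = -165 - 31590 = -31755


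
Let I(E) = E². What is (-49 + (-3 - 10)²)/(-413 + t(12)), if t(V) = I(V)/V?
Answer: -120/401 ≈ -0.29925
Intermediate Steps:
t(V) = V (t(V) = V²/V = V)
(-49 + (-3 - 10)²)/(-413 + t(12)) = (-49 + (-3 - 10)²)/(-413 + 12) = (-49 + (-13)²)/(-401) = (-49 + 169)*(-1/401) = 120*(-1/401) = -120/401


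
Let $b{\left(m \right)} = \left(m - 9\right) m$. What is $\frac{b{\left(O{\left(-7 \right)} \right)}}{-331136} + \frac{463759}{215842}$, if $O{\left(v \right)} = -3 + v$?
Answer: $\frac{38381572561}{17868264128} \approx 2.148$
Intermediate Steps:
$b{\left(m \right)} = m \left(-9 + m\right)$ ($b{\left(m \right)} = \left(-9 + m\right) m = m \left(-9 + m\right)$)
$\frac{b{\left(O{\left(-7 \right)} \right)}}{-331136} + \frac{463759}{215842} = \frac{\left(-3 - 7\right) \left(-9 - 10\right)}{-331136} + \frac{463759}{215842} = - 10 \left(-9 - 10\right) \left(- \frac{1}{331136}\right) + 463759 \cdot \frac{1}{215842} = \left(-10\right) \left(-19\right) \left(- \frac{1}{331136}\right) + \frac{463759}{215842} = 190 \left(- \frac{1}{331136}\right) + \frac{463759}{215842} = - \frac{95}{165568} + \frac{463759}{215842} = \frac{38381572561}{17868264128}$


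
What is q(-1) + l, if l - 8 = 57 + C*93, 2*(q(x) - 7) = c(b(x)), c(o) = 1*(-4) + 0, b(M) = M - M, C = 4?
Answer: 442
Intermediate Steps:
b(M) = 0
c(o) = -4 (c(o) = -4 + 0 = -4)
q(x) = 5 (q(x) = 7 + (1/2)*(-4) = 7 - 2 = 5)
l = 437 (l = 8 + (57 + 4*93) = 8 + (57 + 372) = 8 + 429 = 437)
q(-1) + l = 5 + 437 = 442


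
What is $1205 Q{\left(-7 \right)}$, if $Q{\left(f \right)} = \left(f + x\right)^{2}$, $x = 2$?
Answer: $30125$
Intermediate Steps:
$Q{\left(f \right)} = \left(2 + f\right)^{2}$ ($Q{\left(f \right)} = \left(f + 2\right)^{2} = \left(2 + f\right)^{2}$)
$1205 Q{\left(-7 \right)} = 1205 \left(2 - 7\right)^{2} = 1205 \left(-5\right)^{2} = 1205 \cdot 25 = 30125$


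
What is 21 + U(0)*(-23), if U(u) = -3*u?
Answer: 21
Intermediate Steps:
21 + U(0)*(-23) = 21 - 3*0*(-23) = 21 + 0*(-23) = 21 + 0 = 21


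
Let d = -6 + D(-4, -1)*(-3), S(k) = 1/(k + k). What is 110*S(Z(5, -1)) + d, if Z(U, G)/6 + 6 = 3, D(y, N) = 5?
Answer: -433/18 ≈ -24.056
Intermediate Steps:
Z(U, G) = -18 (Z(U, G) = -36 + 6*3 = -36 + 18 = -18)
S(k) = 1/(2*k)
d = -21 (d = -6 + 5*(-3) = -6 - 15 = -21)
110*S(Z(5, -1)) + d = 110*((½)/(-18)) - 21 = 110*((½)*(-1/18)) - 21 = 110*(-1/36) - 21 = -55/18 - 21 = -433/18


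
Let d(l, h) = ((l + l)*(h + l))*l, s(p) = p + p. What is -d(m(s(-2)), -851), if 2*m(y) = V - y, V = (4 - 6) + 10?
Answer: 60840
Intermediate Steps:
s(p) = 2*p
V = 8 (V = -2 + 10 = 8)
m(y) = 4 - y/2 (m(y) = (8 - y)/2 = 4 - y/2)
d(l, h) = 2*l²*(h + l) (d(l, h) = ((2*l)*(h + l))*l = (2*l*(h + l))*l = 2*l²*(h + l))
-d(m(s(-2)), -851) = -2*(4 - (-2))²*(-851 + (4 - (-2))) = -2*(4 - ½*(-4))²*(-851 + (4 - ½*(-4))) = -2*(4 + 2)²*(-851 + (4 + 2)) = -2*6²*(-851 + 6) = -2*36*(-845) = -1*(-60840) = 60840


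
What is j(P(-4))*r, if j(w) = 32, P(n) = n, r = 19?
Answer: 608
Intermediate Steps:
j(P(-4))*r = 32*19 = 608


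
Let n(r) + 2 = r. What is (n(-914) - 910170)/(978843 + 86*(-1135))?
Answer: -911086/881233 ≈ -1.0339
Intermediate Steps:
n(r) = -2 + r
(n(-914) - 910170)/(978843 + 86*(-1135)) = ((-2 - 914) - 910170)/(978843 + 86*(-1135)) = (-916 - 910170)/(978843 - 97610) = -911086/881233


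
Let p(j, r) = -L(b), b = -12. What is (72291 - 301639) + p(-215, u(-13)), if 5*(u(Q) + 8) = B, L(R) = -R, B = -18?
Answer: -229360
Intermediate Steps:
u(Q) = -58/5 (u(Q) = -8 + (⅕)*(-18) = -8 - 18/5 = -58/5)
p(j, r) = -12 (p(j, r) = -(-1)*(-12) = -1*12 = -12)
(72291 - 301639) + p(-215, u(-13)) = (72291 - 301639) - 12 = -229348 - 12 = -229360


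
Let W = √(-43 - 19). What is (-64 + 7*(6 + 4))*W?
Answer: 6*I*√62 ≈ 47.244*I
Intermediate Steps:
W = I*√62 (W = √(-62) = I*√62 ≈ 7.874*I)
(-64 + 7*(6 + 4))*W = (-64 + 7*(6 + 4))*(I*√62) = (-64 + 7*10)*(I*√62) = (-64 + 70)*(I*√62) = 6*(I*√62) = 6*I*√62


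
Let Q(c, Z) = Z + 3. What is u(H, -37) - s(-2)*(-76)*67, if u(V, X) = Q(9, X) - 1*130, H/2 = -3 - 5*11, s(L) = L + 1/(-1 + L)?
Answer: -36136/3 ≈ -12045.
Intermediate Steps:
H = -116 (H = 2*(-3 - 5*11) = 2*(-3 - 55) = 2*(-58) = -116)
Q(c, Z) = 3 + Z
u(V, X) = -127 + X (u(V, X) = (3 + X) - 1*130 = (3 + X) - 130 = -127 + X)
u(H, -37) - s(-2)*(-76)*67 = (-127 - 37) - ((1 + (-2)**2 - 1*(-2))/(-1 - 2))*(-76)*67 = -164 - ((1 + 4 + 2)/(-3))*(-76)*67 = -164 - -1/3*7*(-76)*67 = -164 - (-7/3*(-76))*67 = -164 - 532*67/3 = -164 - 1*35644/3 = -164 - 35644/3 = -36136/3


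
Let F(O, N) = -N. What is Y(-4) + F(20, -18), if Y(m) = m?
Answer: 14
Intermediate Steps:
Y(-4) + F(20, -18) = -4 - 1*(-18) = -4 + 18 = 14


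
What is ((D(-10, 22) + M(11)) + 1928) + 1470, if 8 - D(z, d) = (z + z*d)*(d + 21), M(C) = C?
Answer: 13307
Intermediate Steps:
D(z, d) = 8 - (21 + d)*(z + d*z) (D(z, d) = 8 - (z + z*d)*(d + 21) = 8 - (z + d*z)*(21 + d) = 8 - (21 + d)*(z + d*z))
((D(-10, 22) + M(11)) + 1928) + 1470 = (((8 - 21*(-10) - 1*(-10)*22² - 22*22*(-10)) + 11) + 1928) + 1470 = (((8 + 210 - 1*(-10)*484 + 4840) + 11) + 1928) + 1470 = (((8 + 210 + 4840 + 4840) + 11) + 1928) + 1470 = ((9898 + 11) + 1928) + 1470 = (9909 + 1928) + 1470 = 11837 + 1470 = 13307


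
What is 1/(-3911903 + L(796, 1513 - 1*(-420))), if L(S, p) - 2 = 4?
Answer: -1/3911897 ≈ -2.5563e-7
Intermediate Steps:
L(S, p) = 6 (L(S, p) = 2 + 4 = 6)
1/(-3911903 + L(796, 1513 - 1*(-420))) = 1/(-3911903 + 6) = 1/(-3911897) = -1/3911897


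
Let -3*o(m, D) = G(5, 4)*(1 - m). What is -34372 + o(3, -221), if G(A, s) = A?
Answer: -103106/3 ≈ -34369.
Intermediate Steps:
o(m, D) = -5/3 + 5*m/3 (o(m, D) = -5*(1 - m)/3 = -(5 - 5*m)/3 = -5/3 + 5*m/3)
-34372 + o(3, -221) = -34372 + (-5/3 + (5/3)*3) = -34372 + (-5/3 + 5) = -34372 + 10/3 = -103106/3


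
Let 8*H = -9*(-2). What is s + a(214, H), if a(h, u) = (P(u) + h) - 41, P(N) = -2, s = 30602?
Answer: 30773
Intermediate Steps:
H = 9/4 (H = (-9*(-2))/8 = (⅛)*18 = 9/4 ≈ 2.2500)
a(h, u) = -43 + h (a(h, u) = (-2 + h) - 41 = -43 + h)
s + a(214, H) = 30602 + (-43 + 214) = 30602 + 171 = 30773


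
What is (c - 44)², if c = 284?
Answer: 57600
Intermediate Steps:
(c - 44)² = (284 - 44)² = 240² = 57600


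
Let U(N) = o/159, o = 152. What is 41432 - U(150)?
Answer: 6587536/159 ≈ 41431.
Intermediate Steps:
U(N) = 152/159
41432 - U(150) = 41432 - 1*152/159 = 41432 - 152/159 = 6587536/159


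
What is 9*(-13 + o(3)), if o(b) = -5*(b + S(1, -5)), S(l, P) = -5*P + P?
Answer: -1152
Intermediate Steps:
S(l, P) = -4*P
o(b) = -100 - 5*b (o(b) = -5*(b - 4*(-5)) = -5*(b + 20) = -5*(20 + b) = -100 - 5*b)
9*(-13 + o(3)) = 9*(-13 + (-100 - 5*3)) = 9*(-13 + (-100 - 15)) = 9*(-13 - 115) = 9*(-128) = -1152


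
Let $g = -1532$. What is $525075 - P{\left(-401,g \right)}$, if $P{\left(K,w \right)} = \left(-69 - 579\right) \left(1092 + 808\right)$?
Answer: $1756275$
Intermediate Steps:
$P{\left(K,w \right)} = -1231200$ ($P{\left(K,w \right)} = \left(-648\right) 1900 = -1231200$)
$525075 - P{\left(-401,g \right)} = 525075 - -1231200 = 525075 + 1231200 = 1756275$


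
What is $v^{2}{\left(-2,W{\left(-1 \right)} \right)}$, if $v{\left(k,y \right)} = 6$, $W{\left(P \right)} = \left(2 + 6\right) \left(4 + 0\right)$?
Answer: $36$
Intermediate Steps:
$W{\left(P \right)} = 32$ ($W{\left(P \right)} = 8 \cdot 4 = 32$)
$v^{2}{\left(-2,W{\left(-1 \right)} \right)} = 6^{2} = 36$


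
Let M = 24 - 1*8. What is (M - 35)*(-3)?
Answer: 57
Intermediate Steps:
M = 16 (M = 24 - 8 = 16)
(M - 35)*(-3) = (16 - 35)*(-3) = -19*(-3) = 57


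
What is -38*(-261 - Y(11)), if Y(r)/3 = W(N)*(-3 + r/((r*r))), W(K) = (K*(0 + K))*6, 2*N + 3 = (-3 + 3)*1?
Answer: 59850/11 ≈ 5440.9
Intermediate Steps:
N = -3/2 (N = -3/2 + ((-3 + 3)*1)/2 = -3/2 + (0*1)/2 = -3/2 + (½)*0 = -3/2 + 0 = -3/2 ≈ -1.5000)
W(K) = 6*K² (W(K) = (K*K)*6 = K²*6 = 6*K²)
Y(r) = -243/2 + 81/(2*r) (Y(r) = 3*((6*(-3/2)²)*(-3 + r/((r*r)))) = 3*((6*(9/4))*(-3 + r/(r²))) = 3*(27*(-3 + r/r²)/2) = 3*(27*(-3 + 1/r)/2) = 3*(-81/2 + 27/(2*r)) = -243/2 + 81/(2*r))
-38*(-261 - Y(11)) = -38*(-261 - 81*(1 - 3*11)/(2*11)) = -38*(-261 - 81*(1 - 33)/(2*11)) = -38*(-261 - 81*(-32)/(2*11)) = -38*(-261 - 1*(-1296/11)) = -38*(-261 + 1296/11) = -38*(-1575/11) = 59850/11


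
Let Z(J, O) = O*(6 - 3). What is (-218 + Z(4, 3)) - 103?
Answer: -312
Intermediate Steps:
Z(J, O) = 3*O (Z(J, O) = O*3 = 3*O)
(-218 + Z(4, 3)) - 103 = (-218 + 3*3) - 103 = (-218 + 9) - 103 = -209 - 103 = -312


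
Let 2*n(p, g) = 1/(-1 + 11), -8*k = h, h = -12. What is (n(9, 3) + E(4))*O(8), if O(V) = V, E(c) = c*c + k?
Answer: 702/5 ≈ 140.40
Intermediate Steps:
k = 3/2 (k = -⅛*(-12) = 3/2 ≈ 1.5000)
E(c) = 3/2 + c² (E(c) = c*c + 3/2 = c² + 3/2 = 3/2 + c²)
n(p, g) = 1/20 (n(p, g) = 1/(2*(-1 + 11)) = (½)/10 = (½)*(⅒) = 1/20)
(n(9, 3) + E(4))*O(8) = (1/20 + (3/2 + 4²))*8 = (1/20 + (3/2 + 16))*8 = (1/20 + 35/2)*8 = (351/20)*8 = 702/5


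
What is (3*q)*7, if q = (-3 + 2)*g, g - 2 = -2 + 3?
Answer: -63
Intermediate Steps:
g = 3 (g = 2 + (-2 + 3) = 2 + 1 = 3)
q = -3 (q = (-3 + 2)*3 = -1*3 = -3)
(3*q)*7 = (3*(-3))*7 = -9*7 = -63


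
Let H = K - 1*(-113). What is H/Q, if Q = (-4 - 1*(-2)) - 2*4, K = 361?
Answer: -237/5 ≈ -47.400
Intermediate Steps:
Q = -10 (Q = (-4 + 2) - 8 = -2 - 8 = -10)
H = 474 (H = 361 - 1*(-113) = 361 + 113 = 474)
H/Q = 474/(-10) = 474*(-⅒) = -237/5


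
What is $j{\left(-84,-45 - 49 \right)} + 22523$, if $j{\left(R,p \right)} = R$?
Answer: $22439$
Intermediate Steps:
$j{\left(-84,-45 - 49 \right)} + 22523 = -84 + 22523 = 22439$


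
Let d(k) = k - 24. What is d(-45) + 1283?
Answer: 1214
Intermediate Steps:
d(k) = -24 + k
d(-45) + 1283 = (-24 - 45) + 1283 = -69 + 1283 = 1214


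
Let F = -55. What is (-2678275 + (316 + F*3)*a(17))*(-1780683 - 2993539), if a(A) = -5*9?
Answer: 12819120265540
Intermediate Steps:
a(A) = -45
(-2678275 + (316 + F*3)*a(17))*(-1780683 - 2993539) = (-2678275 + (316 - 55*3)*(-45))*(-1780683 - 2993539) = (-2678275 + (316 - 165)*(-45))*(-4774222) = (-2678275 + 151*(-45))*(-4774222) = (-2678275 - 6795)*(-4774222) = -2685070*(-4774222) = 12819120265540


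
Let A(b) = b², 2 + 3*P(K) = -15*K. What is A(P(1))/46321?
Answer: 289/416889 ≈ 0.00069323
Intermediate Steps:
P(K) = -⅔ - 5*K (P(K) = -⅔ + (-15*K)/3 = -⅔ - 5*K)
A(P(1))/46321 = (-⅔ - 5*1)²/46321 = (-⅔ - 5)²*(1/46321) = (-17/3)²*(1/46321) = (289/9)*(1/46321) = 289/416889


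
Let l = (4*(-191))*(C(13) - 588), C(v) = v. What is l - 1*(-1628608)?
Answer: 2067908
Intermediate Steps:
l = 439300 (l = (4*(-191))*(13 - 588) = -764*(-575) = 439300)
l - 1*(-1628608) = 439300 - 1*(-1628608) = 439300 + 1628608 = 2067908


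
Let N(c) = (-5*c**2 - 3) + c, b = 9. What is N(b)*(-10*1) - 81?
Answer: 3909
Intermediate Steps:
N(c) = -3 + c - 5*c**2 (N(c) = (-3 - 5*c**2) + c = -3 + c - 5*c**2)
N(b)*(-10*1) - 81 = (-3 + 9 - 5*9**2)*(-10*1) - 81 = (-3 + 9 - 5*81)*(-10) - 81 = (-3 + 9 - 405)*(-10) - 81 = -399*(-10) - 81 = 3990 - 81 = 3909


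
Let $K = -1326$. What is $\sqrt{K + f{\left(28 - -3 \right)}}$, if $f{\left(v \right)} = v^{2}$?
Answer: $i \sqrt{365} \approx 19.105 i$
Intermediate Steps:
$\sqrt{K + f{\left(28 - -3 \right)}} = \sqrt{-1326 + \left(28 - -3\right)^{2}} = \sqrt{-1326 + \left(28 + 3\right)^{2}} = \sqrt{-1326 + 31^{2}} = \sqrt{-1326 + 961} = \sqrt{-365} = i \sqrt{365}$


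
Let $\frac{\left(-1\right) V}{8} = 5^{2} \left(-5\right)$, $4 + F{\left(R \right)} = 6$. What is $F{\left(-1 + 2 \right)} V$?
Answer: $2000$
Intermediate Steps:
$F{\left(R \right)} = 2$ ($F{\left(R \right)} = -4 + 6 = 2$)
$V = 1000$ ($V = - 8 \cdot 5^{2} \left(-5\right) = - 8 \cdot 25 \left(-5\right) = \left(-8\right) \left(-125\right) = 1000$)
$F{\left(-1 + 2 \right)} V = 2 \cdot 1000 = 2000$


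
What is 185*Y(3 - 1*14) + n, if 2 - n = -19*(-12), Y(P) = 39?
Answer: 6989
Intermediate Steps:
n = -226 (n = 2 - (-19)*(-12) = 2 - 1*228 = 2 - 228 = -226)
185*Y(3 - 1*14) + n = 185*39 - 226 = 7215 - 226 = 6989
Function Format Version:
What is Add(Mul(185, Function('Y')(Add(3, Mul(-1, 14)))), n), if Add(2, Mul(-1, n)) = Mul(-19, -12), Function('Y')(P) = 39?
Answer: 6989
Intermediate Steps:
n = -226 (n = Add(2, Mul(-1, Mul(-19, -12))) = Add(2, Mul(-1, 228)) = Add(2, -228) = -226)
Add(Mul(185, Function('Y')(Add(3, Mul(-1, 14)))), n) = Add(Mul(185, 39), -226) = Add(7215, -226) = 6989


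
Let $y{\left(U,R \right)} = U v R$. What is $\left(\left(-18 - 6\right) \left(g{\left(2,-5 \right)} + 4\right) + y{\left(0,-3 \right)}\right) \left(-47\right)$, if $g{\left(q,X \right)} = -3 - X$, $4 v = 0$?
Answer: $6768$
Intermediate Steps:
$v = 0$ ($v = \frac{1}{4} \cdot 0 = 0$)
$y{\left(U,R \right)} = 0$ ($y{\left(U,R \right)} = U 0 R = 0 R = 0$)
$\left(\left(-18 - 6\right) \left(g{\left(2,-5 \right)} + 4\right) + y{\left(0,-3 \right)}\right) \left(-47\right) = \left(\left(-18 - 6\right) \left(\left(-3 - -5\right) + 4\right) + 0\right) \left(-47\right) = \left(- 24 \left(\left(-3 + 5\right) + 4\right) + 0\right) \left(-47\right) = \left(- 24 \left(2 + 4\right) + 0\right) \left(-47\right) = \left(\left(-24\right) 6 + 0\right) \left(-47\right) = \left(-144 + 0\right) \left(-47\right) = \left(-144\right) \left(-47\right) = 6768$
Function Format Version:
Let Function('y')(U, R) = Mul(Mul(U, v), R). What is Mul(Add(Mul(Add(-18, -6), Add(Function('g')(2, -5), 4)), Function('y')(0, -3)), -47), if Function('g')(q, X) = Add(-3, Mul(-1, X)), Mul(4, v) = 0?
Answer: 6768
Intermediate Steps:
v = 0 (v = Mul(Rational(1, 4), 0) = 0)
Function('y')(U, R) = 0 (Function('y')(U, R) = Mul(Mul(U, 0), R) = Mul(0, R) = 0)
Mul(Add(Mul(Add(-18, -6), Add(Function('g')(2, -5), 4)), Function('y')(0, -3)), -47) = Mul(Add(Mul(Add(-18, -6), Add(Add(-3, Mul(-1, -5)), 4)), 0), -47) = Mul(Add(Mul(-24, Add(Add(-3, 5), 4)), 0), -47) = Mul(Add(Mul(-24, Add(2, 4)), 0), -47) = Mul(Add(Mul(-24, 6), 0), -47) = Mul(Add(-144, 0), -47) = Mul(-144, -47) = 6768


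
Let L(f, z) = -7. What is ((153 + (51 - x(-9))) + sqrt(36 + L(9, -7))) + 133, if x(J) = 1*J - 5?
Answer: 351 + sqrt(29) ≈ 356.39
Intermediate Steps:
x(J) = -5 + J (x(J) = J - 5 = -5 + J)
((153 + (51 - x(-9))) + sqrt(36 + L(9, -7))) + 133 = ((153 + (51 - (-5 - 9))) + sqrt(36 - 7)) + 133 = ((153 + (51 - 1*(-14))) + sqrt(29)) + 133 = ((153 + (51 + 14)) + sqrt(29)) + 133 = ((153 + 65) + sqrt(29)) + 133 = (218 + sqrt(29)) + 133 = 351 + sqrt(29)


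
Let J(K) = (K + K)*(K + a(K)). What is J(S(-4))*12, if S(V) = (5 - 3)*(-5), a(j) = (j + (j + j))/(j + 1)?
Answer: 1600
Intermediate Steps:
a(j) = 3*j/(1 + j) (a(j) = (j + 2*j)/(1 + j) = (3*j)/(1 + j) = 3*j/(1 + j))
S(V) = -10 (S(V) = 2*(-5) = -10)
J(K) = 2*K*(K + 3*K/(1 + K)) (J(K) = (K + K)*(K + 3*K/(1 + K)) = (2*K)*(K + 3*K/(1 + K)) = 2*K*(K + 3*K/(1 + K)))
J(S(-4))*12 = (2*(-10)²*(4 - 10)/(1 - 10))*12 = (2*100*(-6)/(-9))*12 = (2*100*(-⅑)*(-6))*12 = (400/3)*12 = 1600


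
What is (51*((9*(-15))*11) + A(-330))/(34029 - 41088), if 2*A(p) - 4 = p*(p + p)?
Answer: -33167/7059 ≈ -4.6985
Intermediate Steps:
A(p) = 2 + p**2 (A(p) = 2 + (p*(p + p))/2 = 2 + (p*(2*p))/2 = 2 + (2*p**2)/2 = 2 + p**2)
(51*((9*(-15))*11) + A(-330))/(34029 - 41088) = (51*((9*(-15))*11) + (2 + (-330)**2))/(34029 - 41088) = (51*(-135*11) + (2 + 108900))/(-7059) = (51*(-1485) + 108902)*(-1/7059) = (-75735 + 108902)*(-1/7059) = 33167*(-1/7059) = -33167/7059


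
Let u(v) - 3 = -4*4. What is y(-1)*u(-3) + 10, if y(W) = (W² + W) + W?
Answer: 23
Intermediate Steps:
u(v) = -13 (u(v) = 3 - 4*4 = 3 - 16 = -13)
y(W) = W² + 2*W (y(W) = (W + W²) + W = W² + 2*W)
y(-1)*u(-3) + 10 = -(2 - 1)*(-13) + 10 = -1*1*(-13) + 10 = -1*(-13) + 10 = 13 + 10 = 23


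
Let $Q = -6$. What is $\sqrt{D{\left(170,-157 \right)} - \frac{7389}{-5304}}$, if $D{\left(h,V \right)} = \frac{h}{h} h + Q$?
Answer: $\frac{\sqrt{129247430}}{884} \approx 12.861$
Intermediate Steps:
$D{\left(h,V \right)} = -6 + h$ ($D{\left(h,V \right)} = \frac{h}{h} h - 6 = 1 h - 6 = h - 6 = -6 + h$)
$\sqrt{D{\left(170,-157 \right)} - \frac{7389}{-5304}} = \sqrt{\left(-6 + 170\right) - \frac{7389}{-5304}} = \sqrt{164 - - \frac{2463}{1768}} = \sqrt{164 + \frac{2463}{1768}} = \sqrt{\frac{292415}{1768}} = \frac{\sqrt{129247430}}{884}$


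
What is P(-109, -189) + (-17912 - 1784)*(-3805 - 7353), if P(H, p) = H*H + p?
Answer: 219779660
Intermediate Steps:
P(H, p) = p + H**2 (P(H, p) = H**2 + p = p + H**2)
P(-109, -189) + (-17912 - 1784)*(-3805 - 7353) = (-189 + (-109)**2) + (-17912 - 1784)*(-3805 - 7353) = (-189 + 11881) - 19696*(-11158) = 11692 + 219767968 = 219779660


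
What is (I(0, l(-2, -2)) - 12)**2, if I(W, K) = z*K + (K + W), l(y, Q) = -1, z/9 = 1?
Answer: 484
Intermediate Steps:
z = 9 (z = 9*1 = 9)
I(W, K) = W + 10*K (I(W, K) = 9*K + (K + W) = W + 10*K)
(I(0, l(-2, -2)) - 12)**2 = ((0 + 10*(-1)) - 12)**2 = ((0 - 10) - 12)**2 = (-10 - 12)**2 = (-22)**2 = 484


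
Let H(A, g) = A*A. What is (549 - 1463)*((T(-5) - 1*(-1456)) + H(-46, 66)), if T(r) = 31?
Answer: -3293142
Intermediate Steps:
H(A, g) = A²
(549 - 1463)*((T(-5) - 1*(-1456)) + H(-46, 66)) = (549 - 1463)*((31 - 1*(-1456)) + (-46)²) = -914*((31 + 1456) + 2116) = -914*(1487 + 2116) = -914*3603 = -3293142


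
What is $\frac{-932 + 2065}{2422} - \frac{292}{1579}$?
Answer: $\frac{1081783}{3824338} \approx 0.28287$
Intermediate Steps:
$\frac{-932 + 2065}{2422} - \frac{292}{1579} = 1133 \cdot \frac{1}{2422} - \frac{292}{1579} = \frac{1133}{2422} - \frac{292}{1579} = \frac{1081783}{3824338}$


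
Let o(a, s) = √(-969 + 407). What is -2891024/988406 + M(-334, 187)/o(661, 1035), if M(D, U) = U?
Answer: -1445512/494203 - 187*I*√562/562 ≈ -2.9249 - 7.8881*I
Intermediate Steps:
o(a, s) = I*√562 (o(a, s) = √(-562) = I*√562)
-2891024/988406 + M(-334, 187)/o(661, 1035) = -2891024/988406 + 187/((I*√562)) = -2891024*1/988406 + 187*(-I*√562/562) = -1445512/494203 - 187*I*√562/562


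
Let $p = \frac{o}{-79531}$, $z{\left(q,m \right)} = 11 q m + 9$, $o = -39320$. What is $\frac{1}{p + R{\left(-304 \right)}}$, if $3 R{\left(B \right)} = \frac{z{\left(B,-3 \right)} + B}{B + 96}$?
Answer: $- \frac{3817488}{57681359} \approx -0.066182$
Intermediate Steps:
$z{\left(q,m \right)} = 9 + 11 m q$ ($z{\left(q,m \right)} = 11 m q + 9 = 9 + 11 m q$)
$p = \frac{39320}{79531}$ ($p = - \frac{39320}{-79531} = \left(-39320\right) \left(- \frac{1}{79531}\right) = \frac{39320}{79531} \approx 0.4944$)
$R{\left(B \right)} = \frac{9 - 32 B}{3 \left(96 + B\right)}$ ($R{\left(B \right)} = \frac{\left(\left(9 + 11 \left(-3\right) B\right) + B\right) \frac{1}{B + 96}}{3} = \frac{\left(\left(9 - 33 B\right) + B\right) \frac{1}{96 + B}}{3} = \frac{\left(9 - 32 B\right) \frac{1}{96 + B}}{3} = \frac{\frac{1}{96 + B} \left(9 - 32 B\right)}{3} = \frac{9 - 32 B}{3 \left(96 + B\right)}$)
$\frac{1}{p + R{\left(-304 \right)}} = \frac{1}{\frac{39320}{79531} + \frac{9 - -9728}{3 \left(96 - 304\right)}} = \frac{1}{\frac{39320}{79531} + \frac{9 + 9728}{3 \left(-208\right)}} = \frac{1}{\frac{39320}{79531} + \frac{1}{3} \left(- \frac{1}{208}\right) 9737} = \frac{1}{\frac{39320}{79531} - \frac{749}{48}} = \frac{1}{- \frac{57681359}{3817488}} = - \frac{3817488}{57681359}$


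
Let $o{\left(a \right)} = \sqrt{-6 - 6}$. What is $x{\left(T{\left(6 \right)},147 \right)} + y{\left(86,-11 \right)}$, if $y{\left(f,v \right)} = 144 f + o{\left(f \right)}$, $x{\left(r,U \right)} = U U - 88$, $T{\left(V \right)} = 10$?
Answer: $33905 + 2 i \sqrt{3} \approx 33905.0 + 3.4641 i$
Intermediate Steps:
$o{\left(a \right)} = 2 i \sqrt{3}$ ($o{\left(a \right)} = \sqrt{-12} = 2 i \sqrt{3}$)
$x{\left(r,U \right)} = -88 + U^{2}$ ($x{\left(r,U \right)} = U^{2} - 88 = -88 + U^{2}$)
$y{\left(f,v \right)} = 144 f + 2 i \sqrt{3}$
$x{\left(T{\left(6 \right)},147 \right)} + y{\left(86,-11 \right)} = \left(-88 + 147^{2}\right) + \left(144 \cdot 86 + 2 i \sqrt{3}\right) = \left(-88 + 21609\right) + \left(12384 + 2 i \sqrt{3}\right) = 21521 + \left(12384 + 2 i \sqrt{3}\right) = 33905 + 2 i \sqrt{3}$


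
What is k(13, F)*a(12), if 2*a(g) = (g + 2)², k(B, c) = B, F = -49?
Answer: 1274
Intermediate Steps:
a(g) = (2 + g)²/2 (a(g) = (g + 2)²/2 = (2 + g)²/2)
k(13, F)*a(12) = 13*((2 + 12)²/2) = 13*((½)*14²) = 13*((½)*196) = 13*98 = 1274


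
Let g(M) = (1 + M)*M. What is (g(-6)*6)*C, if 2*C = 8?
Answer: 720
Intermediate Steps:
C = 4 (C = (½)*8 = 4)
g(M) = M*(1 + M)
(g(-6)*6)*C = (-6*(1 - 6)*6)*4 = (-6*(-5)*6)*4 = (30*6)*4 = 180*4 = 720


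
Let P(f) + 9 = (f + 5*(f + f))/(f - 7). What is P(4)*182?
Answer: -12922/3 ≈ -4307.3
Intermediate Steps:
P(f) = -9 + 11*f/(-7 + f) (P(f) = -9 + (f + 5*(f + f))/(f - 7) = -9 + (f + 5*(2*f))/(-7 + f) = -9 + (f + 10*f)/(-7 + f) = -9 + (11*f)/(-7 + f) = -9 + 11*f/(-7 + f))
P(4)*182 = ((63 + 2*4)/(-7 + 4))*182 = ((63 + 8)/(-3))*182 = -⅓*71*182 = -71/3*182 = -12922/3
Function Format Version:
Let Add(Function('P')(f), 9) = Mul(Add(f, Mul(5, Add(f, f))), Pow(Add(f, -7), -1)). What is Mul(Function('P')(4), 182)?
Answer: Rational(-12922, 3) ≈ -4307.3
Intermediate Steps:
Function('P')(f) = Add(-9, Mul(11, f, Pow(Add(-7, f), -1))) (Function('P')(f) = Add(-9, Mul(Add(f, Mul(5, Add(f, f))), Pow(Add(f, -7), -1))) = Add(-9, Mul(Add(f, Mul(5, Mul(2, f))), Pow(Add(-7, f), -1))) = Add(-9, Mul(Add(f, Mul(10, f)), Pow(Add(-7, f), -1))) = Add(-9, Mul(Mul(11, f), Pow(Add(-7, f), -1))) = Add(-9, Mul(11, f, Pow(Add(-7, f), -1))))
Mul(Function('P')(4), 182) = Mul(Mul(Pow(Add(-7, 4), -1), Add(63, Mul(2, 4))), 182) = Mul(Mul(Pow(-3, -1), Add(63, 8)), 182) = Mul(Mul(Rational(-1, 3), 71), 182) = Mul(Rational(-71, 3), 182) = Rational(-12922, 3)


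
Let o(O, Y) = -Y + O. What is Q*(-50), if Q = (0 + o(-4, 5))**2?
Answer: -4050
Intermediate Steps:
o(O, Y) = O - Y
Q = 81 (Q = (0 + (-4 - 1*5))**2 = (0 + (-4 - 5))**2 = (0 - 9)**2 = (-9)**2 = 81)
Q*(-50) = 81*(-50) = -4050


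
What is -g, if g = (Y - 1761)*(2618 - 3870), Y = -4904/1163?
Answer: -2570289644/1163 ≈ -2.2101e+6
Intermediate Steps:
Y = -4904/1163 (Y = -4904*1/1163 = -4904/1163 ≈ -4.2167)
g = 2570289644/1163 (g = (-4904/1163 - 1761)*(2618 - 3870) = -2052947/1163*(-1252) = 2570289644/1163 ≈ 2.2101e+6)
-g = -1*2570289644/1163 = -2570289644/1163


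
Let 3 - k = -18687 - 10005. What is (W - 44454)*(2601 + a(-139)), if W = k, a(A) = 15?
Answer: -41225544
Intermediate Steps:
k = 28695 (k = 3 - (-18687 - 10005) = 3 - 1*(-28692) = 3 + 28692 = 28695)
W = 28695
(W - 44454)*(2601 + a(-139)) = (28695 - 44454)*(2601 + 15) = -15759*2616 = -41225544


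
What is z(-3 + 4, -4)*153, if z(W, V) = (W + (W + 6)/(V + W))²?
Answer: 272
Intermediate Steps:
z(W, V) = (W + (6 + W)/(V + W))²
z(-3 + 4, -4)*153 = ((6 + (-3 + 4) + (-3 + 4)² - 4*(-3 + 4))²/(-4 + (-3 + 4))²)*153 = ((6 + 1 + 1² - 4*1)²/(-4 + 1)²)*153 = ((6 + 1 + 1 - 4)²/(-3)²)*153 = ((⅑)*4²)*153 = ((⅑)*16)*153 = (16/9)*153 = 272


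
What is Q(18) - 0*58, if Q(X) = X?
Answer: 18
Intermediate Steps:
Q(18) - 0*58 = 18 - 0*58 = 18 - 488*0 = 18 + 0 = 18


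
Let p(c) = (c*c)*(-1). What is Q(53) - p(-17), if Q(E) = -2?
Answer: 287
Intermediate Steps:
p(c) = -c**2 (p(c) = c**2*(-1) = -c**2)
Q(53) - p(-17) = -2 - (-1)*(-17)**2 = -2 - (-1)*289 = -2 - 1*(-289) = -2 + 289 = 287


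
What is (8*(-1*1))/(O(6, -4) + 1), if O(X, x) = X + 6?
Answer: -8/13 ≈ -0.61539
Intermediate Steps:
O(X, x) = 6 + X
(8*(-1*1))/(O(6, -4) + 1) = (8*(-1*1))/((6 + 6) + 1) = (8*(-1))/(12 + 1) = -8/13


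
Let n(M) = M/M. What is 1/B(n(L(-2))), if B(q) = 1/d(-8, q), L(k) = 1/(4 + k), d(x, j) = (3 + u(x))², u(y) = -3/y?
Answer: 729/64 ≈ 11.391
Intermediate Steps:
d(x, j) = (3 - 3/x)²
n(M) = 1
B(q) = 64/729 (B(q) = 1/(9*(-1 - 8)²/(-8)²) = 1/(9*(1/64)*(-9)²) = 1/(9*(1/64)*81) = 1/(729/64) = 64/729)
1/B(n(L(-2))) = 1/(64/729) = 729/64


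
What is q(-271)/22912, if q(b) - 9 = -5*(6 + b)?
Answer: 667/11456 ≈ 0.058223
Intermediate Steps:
q(b) = -21 - 5*b (q(b) = 9 - 5*(6 + b) = 9 + (-30 - 5*b) = -21 - 5*b)
q(-271)/22912 = (-21 - 5*(-271))/22912 = (-21 + 1355)*(1/22912) = 1334*(1/22912) = 667/11456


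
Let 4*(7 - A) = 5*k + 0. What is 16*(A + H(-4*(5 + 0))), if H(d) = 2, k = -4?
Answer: 224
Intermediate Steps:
A = 12 (A = 7 - (5*(-4) + 0)/4 = 7 - (-20 + 0)/4 = 7 - ¼*(-20) = 7 + 5 = 12)
16*(A + H(-4*(5 + 0))) = 16*(12 + 2) = 16*14 = 224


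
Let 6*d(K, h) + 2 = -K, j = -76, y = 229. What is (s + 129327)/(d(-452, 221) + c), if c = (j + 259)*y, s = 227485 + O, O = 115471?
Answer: 472283/41982 ≈ 11.250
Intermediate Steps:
d(K, h) = -1/3 - K/6 (d(K, h) = -1/3 + (-K)/6 = -1/3 - K/6)
s = 342956 (s = 227485 + 115471 = 342956)
c = 41907 (c = (-76 + 259)*229 = 183*229 = 41907)
(s + 129327)/(d(-452, 221) + c) = (342956 + 129327)/((-1/3 - 1/6*(-452)) + 41907) = 472283/((-1/3 + 226/3) + 41907) = 472283/(75 + 41907) = 472283/41982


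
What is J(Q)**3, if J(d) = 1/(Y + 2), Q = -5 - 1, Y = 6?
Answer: 1/512 ≈ 0.0019531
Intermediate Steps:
Q = -6
J(d) = 1/8 (J(d) = 1/(6 + 2) = 1/8)
J(Q)**3 = (1/8)**3 = 1/512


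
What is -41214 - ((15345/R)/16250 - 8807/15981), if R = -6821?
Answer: -14600721600322061/354270803250 ≈ -41213.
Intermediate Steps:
-41214 - ((15345/R)/16250 - 8807/15981) = -41214 - ((15345/(-6821))/16250 - 8807/15981) = -41214 - ((15345*(-1/6821))*(1/16250) - 8807*1/15981) = -41214 - (-15345/6821*1/16250 - 8807/15981) = -41214 - (-3069/22168250 - 8807/15981) = -41214 - 1*(-195284823439/354270803250) = -41214 + 195284823439/354270803250 = -14600721600322061/354270803250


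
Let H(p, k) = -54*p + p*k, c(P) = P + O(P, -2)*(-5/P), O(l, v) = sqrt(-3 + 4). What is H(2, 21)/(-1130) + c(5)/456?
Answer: 4327/64410 ≈ 0.067179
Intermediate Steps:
O(l, v) = 1 (O(l, v) = sqrt(1) = 1)
c(P) = P - 5/P (c(P) = P + 1*(-5/P) = P - 5/P)
H(p, k) = -54*p + k*p
H(2, 21)/(-1130) + c(5)/456 = (2*(-54 + 21))/(-1130) + (5 - 5/5)/456 = (2*(-33))*(-1/1130) + (5 - 5*1/5)*(1/456) = -66*(-1/1130) + (5 - 1)*(1/456) = 33/565 + 4*(1/456) = 33/565 + 1/114 = 4327/64410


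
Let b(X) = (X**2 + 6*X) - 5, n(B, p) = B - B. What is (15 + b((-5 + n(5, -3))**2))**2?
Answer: 616225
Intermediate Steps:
n(B, p) = 0
b(X) = -5 + X**2 + 6*X
(15 + b((-5 + n(5, -3))**2))**2 = (15 + (-5 + ((-5 + 0)**2)**2 + 6*(-5 + 0)**2))**2 = (15 + (-5 + ((-5)**2)**2 + 6*(-5)**2))**2 = (15 + (-5 + 25**2 + 6*25))**2 = (15 + (-5 + 625 + 150))**2 = (15 + 770)**2 = 785**2 = 616225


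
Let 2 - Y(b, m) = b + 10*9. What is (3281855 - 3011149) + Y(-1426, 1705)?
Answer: 272044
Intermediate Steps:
Y(b, m) = -88 - b (Y(b, m) = 2 - (b + 10*9) = 2 - (b + 90) = 2 - (90 + b) = 2 + (-90 - b) = -88 - b)
(3281855 - 3011149) + Y(-1426, 1705) = (3281855 - 3011149) + (-88 - 1*(-1426)) = 270706 + (-88 + 1426) = 270706 + 1338 = 272044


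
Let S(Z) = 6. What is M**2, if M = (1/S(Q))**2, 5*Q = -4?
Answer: 1/1296 ≈ 0.00077160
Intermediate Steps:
Q = -4/5 (Q = (1/5)*(-4) = -4/5 ≈ -0.80000)
M = 1/36 (M = (1/6)**2 = 1/36 ≈ 0.027778)
M**2 = (1/36)**2 = 1/1296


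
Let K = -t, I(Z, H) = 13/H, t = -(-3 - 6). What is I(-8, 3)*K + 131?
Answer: 92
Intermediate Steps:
t = 9 (t = -1*(-9) = 9)
K = -9 (K = -1*9 = -9)
I(-8, 3)*K + 131 = (13/3)*(-9) + 131 = -39 + 131 = 92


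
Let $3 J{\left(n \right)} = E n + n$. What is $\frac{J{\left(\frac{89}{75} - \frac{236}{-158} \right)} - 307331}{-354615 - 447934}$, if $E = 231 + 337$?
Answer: $\frac{495797476}{1296846225} \approx 0.38231$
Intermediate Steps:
$E = 568$
$J{\left(n \right)} = \frac{569 n}{3}$ ($J{\left(n \right)} = \frac{568 n + n}{3} = \frac{569 n}{3}$)
$\frac{J{\left(\frac{89}{75} - \frac{236}{-158} \right)} - 307331}{-354615 - 447934} = \frac{\frac{569 \left(\frac{89}{75} - \frac{236}{-158}\right)}{3} - 307331}{-354615 - 447934} = \frac{\frac{569 \left(89 \cdot \frac{1}{75} - - \frac{118}{79}\right)}{3} - 307331}{-802549} = \left(\frac{569 \left(\frac{89}{75} + \frac{118}{79}\right)}{3} - 307331\right) \left(- \frac{1}{802549}\right) = \left(\frac{569}{3} \cdot \frac{15881}{5925} - 307331\right) \left(- \frac{1}{802549}\right) = \left(\frac{9036289}{17775} - 307331\right) \left(- \frac{1}{802549}\right) = \left(- \frac{5453772236}{17775}\right) \left(- \frac{1}{802549}\right) = \frac{495797476}{1296846225}$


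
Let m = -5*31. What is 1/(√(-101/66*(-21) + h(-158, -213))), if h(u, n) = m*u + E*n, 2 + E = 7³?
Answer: -I*√23285658/1058439 ≈ -0.0045591*I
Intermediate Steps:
m = -155
E = 341 (E = -2 + 7³ = -2 + 343 = 341)
h(u, n) = -155*u + 341*n
1/(√(-101/66*(-21) + h(-158, -213))) = 1/(√(-101/66*(-21) + (-155*(-158) + 341*(-213)))) = 1/(√(-101*1/66*(-21) + (24490 - 72633))) = 1/(√(-101/66*(-21) - 48143)) = 1/(√(707/22 - 48143)) = 1/(√(-1058439/22)) = 1/(I*√23285658/22) = -I*√23285658/1058439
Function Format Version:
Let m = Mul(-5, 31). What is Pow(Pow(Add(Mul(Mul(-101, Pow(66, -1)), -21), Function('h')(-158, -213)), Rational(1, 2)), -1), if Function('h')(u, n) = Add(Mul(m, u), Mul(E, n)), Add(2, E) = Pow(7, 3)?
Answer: Mul(Rational(-1, 1058439), I, Pow(23285658, Rational(1, 2))) ≈ Mul(-0.0045591, I)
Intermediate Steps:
m = -155
E = 341 (E = Add(-2, Pow(7, 3)) = Add(-2, 343) = 341)
Function('h')(u, n) = Add(Mul(-155, u), Mul(341, n))
Pow(Pow(Add(Mul(Mul(-101, Pow(66, -1)), -21), Function('h')(-158, -213)), Rational(1, 2)), -1) = Pow(Pow(Add(Mul(Mul(-101, Pow(66, -1)), -21), Add(Mul(-155, -158), Mul(341, -213))), Rational(1, 2)), -1) = Pow(Pow(Add(Mul(Mul(-101, Rational(1, 66)), -21), Add(24490, -72633)), Rational(1, 2)), -1) = Pow(Pow(Add(Mul(Rational(-101, 66), -21), -48143), Rational(1, 2)), -1) = Pow(Pow(Add(Rational(707, 22), -48143), Rational(1, 2)), -1) = Pow(Pow(Rational(-1058439, 22), Rational(1, 2)), -1) = Pow(Mul(Rational(1, 22), I, Pow(23285658, Rational(1, 2))), -1) = Mul(Rational(-1, 1058439), I, Pow(23285658, Rational(1, 2)))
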